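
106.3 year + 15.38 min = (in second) 3.352e+09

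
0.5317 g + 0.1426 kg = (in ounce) 5.049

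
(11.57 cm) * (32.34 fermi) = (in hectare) 3.742e-19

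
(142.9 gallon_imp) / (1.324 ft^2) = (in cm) 528.1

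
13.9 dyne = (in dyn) 13.9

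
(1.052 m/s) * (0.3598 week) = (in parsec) 7.419e-12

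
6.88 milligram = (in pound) 1.517e-05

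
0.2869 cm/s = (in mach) 8.426e-06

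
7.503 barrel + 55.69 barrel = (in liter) 1.005e+04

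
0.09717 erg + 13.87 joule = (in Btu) 0.01315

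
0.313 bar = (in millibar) 313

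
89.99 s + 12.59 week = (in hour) 2115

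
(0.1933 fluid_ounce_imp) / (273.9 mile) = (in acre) 3.079e-15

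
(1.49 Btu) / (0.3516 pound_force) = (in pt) 2.849e+06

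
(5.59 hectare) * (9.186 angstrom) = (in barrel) 0.000323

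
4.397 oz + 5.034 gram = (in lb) 0.2859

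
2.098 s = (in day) 2.428e-05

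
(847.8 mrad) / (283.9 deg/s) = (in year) 5.426e-09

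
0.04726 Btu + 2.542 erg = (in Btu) 0.04726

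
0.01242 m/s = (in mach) 3.648e-05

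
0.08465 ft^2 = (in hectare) 7.864e-07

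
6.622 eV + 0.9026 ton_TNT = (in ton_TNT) 0.9026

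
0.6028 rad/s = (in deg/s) 34.54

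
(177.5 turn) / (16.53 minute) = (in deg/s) 64.43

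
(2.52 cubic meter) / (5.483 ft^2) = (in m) 4.947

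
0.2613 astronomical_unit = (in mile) 2.429e+07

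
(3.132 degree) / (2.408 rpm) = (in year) 6.874e-09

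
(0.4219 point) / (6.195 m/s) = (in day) 2.781e-10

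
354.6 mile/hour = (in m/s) 158.5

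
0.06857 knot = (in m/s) 0.03528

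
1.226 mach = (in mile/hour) 933.8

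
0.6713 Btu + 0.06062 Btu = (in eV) 4.82e+21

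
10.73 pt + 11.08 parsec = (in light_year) 36.14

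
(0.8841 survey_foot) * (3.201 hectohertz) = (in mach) 0.2533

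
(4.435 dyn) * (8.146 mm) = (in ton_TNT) 8.635e-17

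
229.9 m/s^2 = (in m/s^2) 229.9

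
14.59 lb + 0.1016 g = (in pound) 14.59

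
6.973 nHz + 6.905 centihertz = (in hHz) 0.0006905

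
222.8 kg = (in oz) 7859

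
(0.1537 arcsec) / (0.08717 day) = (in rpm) 9.448e-10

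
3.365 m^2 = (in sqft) 36.22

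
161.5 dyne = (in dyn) 161.5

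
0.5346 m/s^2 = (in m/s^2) 0.5346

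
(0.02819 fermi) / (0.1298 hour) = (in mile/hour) 1.349e-19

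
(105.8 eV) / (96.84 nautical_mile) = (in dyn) 9.451e-18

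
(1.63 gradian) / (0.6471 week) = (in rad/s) 6.542e-08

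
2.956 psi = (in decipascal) 2.038e+05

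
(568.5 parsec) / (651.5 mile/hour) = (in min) 1.004e+15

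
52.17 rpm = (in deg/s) 313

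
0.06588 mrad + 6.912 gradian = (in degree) 6.225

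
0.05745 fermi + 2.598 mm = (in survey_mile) 1.614e-06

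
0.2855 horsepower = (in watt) 212.9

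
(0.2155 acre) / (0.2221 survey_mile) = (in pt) 6916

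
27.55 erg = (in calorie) 6.585e-07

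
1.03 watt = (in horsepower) 0.001381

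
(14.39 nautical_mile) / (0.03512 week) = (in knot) 2.439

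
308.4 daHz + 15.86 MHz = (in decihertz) 1.586e+08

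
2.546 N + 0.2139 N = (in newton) 2.76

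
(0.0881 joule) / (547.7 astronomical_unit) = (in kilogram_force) 1.096e-16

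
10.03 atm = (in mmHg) 7623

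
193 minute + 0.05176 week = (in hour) 11.91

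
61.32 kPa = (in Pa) 6.132e+04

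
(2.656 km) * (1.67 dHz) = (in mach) 1.303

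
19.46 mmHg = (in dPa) 2.594e+04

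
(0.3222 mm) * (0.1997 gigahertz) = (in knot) 1.251e+05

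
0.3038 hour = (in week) 0.001808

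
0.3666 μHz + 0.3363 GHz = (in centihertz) 3.363e+10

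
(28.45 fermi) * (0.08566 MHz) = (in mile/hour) 5.451e-09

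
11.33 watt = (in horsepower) 0.01519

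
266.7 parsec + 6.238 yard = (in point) 2.333e+22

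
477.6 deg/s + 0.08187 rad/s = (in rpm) 80.38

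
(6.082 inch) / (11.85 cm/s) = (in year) 4.134e-08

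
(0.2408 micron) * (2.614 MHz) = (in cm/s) 62.95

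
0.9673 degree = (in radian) 0.01688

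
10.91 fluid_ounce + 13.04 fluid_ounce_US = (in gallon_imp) 0.1558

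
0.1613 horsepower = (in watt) 120.3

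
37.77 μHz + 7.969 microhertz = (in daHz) 4.574e-06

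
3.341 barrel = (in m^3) 0.5312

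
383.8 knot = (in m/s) 197.4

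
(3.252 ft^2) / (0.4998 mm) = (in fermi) 6.045e+17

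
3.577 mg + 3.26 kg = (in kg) 3.26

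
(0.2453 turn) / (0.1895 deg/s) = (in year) 1.478e-05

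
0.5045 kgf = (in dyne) 4.947e+05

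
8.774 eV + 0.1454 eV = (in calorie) 3.416e-19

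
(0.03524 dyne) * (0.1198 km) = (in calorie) 1.009e-05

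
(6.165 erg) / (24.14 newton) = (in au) 1.707e-19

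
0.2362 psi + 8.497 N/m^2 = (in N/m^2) 1637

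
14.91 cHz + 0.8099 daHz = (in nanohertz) 8.248e+09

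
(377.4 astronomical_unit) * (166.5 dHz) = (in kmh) 3.384e+15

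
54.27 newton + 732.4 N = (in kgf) 80.22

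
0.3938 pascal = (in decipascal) 3.938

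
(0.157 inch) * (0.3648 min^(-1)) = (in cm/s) 0.002425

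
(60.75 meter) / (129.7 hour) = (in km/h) 0.0004684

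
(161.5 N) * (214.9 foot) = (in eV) 6.603e+22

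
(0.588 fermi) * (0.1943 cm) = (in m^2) 1.142e-18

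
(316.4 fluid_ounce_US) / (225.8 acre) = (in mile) 6.363e-12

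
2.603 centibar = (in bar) 0.02603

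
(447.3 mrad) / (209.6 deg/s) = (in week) 2.022e-07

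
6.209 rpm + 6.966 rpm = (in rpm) 13.17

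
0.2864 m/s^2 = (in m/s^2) 0.2864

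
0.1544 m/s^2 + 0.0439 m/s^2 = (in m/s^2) 0.1983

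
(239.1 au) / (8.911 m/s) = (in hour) 1.115e+09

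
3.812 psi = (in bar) 0.2628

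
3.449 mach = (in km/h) 4228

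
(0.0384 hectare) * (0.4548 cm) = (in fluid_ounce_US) 5.905e+04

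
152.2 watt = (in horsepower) 0.2041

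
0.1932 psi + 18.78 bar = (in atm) 18.55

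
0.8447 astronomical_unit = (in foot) 4.146e+11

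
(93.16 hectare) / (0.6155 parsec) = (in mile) 3.048e-14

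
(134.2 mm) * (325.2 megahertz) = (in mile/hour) 9.762e+07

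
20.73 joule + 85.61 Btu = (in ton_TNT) 2.159e-05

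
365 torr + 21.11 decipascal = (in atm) 0.4803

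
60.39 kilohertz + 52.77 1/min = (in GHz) 6.039e-05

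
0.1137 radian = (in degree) 6.515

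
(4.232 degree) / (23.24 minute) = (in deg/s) 0.003035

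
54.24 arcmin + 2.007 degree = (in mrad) 50.81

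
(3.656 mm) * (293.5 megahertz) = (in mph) 2.4e+06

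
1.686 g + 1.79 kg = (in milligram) 1.792e+06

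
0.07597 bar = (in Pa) 7597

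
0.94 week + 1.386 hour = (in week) 0.9482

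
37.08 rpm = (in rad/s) 3.883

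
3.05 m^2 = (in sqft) 32.83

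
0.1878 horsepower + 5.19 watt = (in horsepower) 0.1948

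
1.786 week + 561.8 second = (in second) 1.081e+06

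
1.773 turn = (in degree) 638.3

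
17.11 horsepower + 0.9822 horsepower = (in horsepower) 18.09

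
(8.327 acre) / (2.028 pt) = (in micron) 4.71e+13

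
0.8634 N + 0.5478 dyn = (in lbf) 0.1941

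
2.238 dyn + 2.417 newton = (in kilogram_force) 0.2465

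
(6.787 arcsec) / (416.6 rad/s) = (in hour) 2.194e-11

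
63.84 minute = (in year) 0.0001215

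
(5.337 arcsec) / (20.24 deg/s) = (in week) 1.211e-10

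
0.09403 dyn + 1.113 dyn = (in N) 1.207e-05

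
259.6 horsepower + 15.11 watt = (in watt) 1.936e+05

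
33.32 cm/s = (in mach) 0.0009786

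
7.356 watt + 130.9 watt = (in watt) 138.3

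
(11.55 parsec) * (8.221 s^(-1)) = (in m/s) 2.93e+18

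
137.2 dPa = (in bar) 0.0001372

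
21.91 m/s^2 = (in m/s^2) 21.91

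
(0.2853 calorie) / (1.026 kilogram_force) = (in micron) 1.186e+05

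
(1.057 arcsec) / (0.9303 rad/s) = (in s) 5.508e-06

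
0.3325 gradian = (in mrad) 5.223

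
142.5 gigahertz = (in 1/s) 1.425e+11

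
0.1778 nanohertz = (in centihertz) 1.778e-08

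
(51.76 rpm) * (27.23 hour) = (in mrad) 5.313e+08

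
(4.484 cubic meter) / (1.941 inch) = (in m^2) 90.95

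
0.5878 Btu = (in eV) 3.871e+21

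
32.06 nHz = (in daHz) 3.206e-09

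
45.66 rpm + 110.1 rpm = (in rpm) 155.8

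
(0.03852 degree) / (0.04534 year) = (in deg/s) 2.694e-08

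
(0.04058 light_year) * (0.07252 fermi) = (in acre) 6.88e-06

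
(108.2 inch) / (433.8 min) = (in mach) 3.101e-07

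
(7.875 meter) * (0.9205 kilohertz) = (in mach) 21.29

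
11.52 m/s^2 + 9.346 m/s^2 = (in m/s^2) 20.87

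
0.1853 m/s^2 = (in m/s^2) 0.1853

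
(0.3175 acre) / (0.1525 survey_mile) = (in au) 3.5e-11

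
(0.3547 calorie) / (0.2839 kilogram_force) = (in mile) 0.0003312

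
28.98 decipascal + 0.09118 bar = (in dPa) 9.121e+04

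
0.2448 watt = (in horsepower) 0.0003283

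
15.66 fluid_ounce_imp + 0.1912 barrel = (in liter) 30.84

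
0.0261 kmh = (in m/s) 0.00725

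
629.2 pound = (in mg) 2.854e+08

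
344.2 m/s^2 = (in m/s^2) 344.2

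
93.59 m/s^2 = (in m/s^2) 93.59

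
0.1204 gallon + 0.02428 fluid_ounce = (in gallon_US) 0.1206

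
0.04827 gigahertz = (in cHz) 4.827e+09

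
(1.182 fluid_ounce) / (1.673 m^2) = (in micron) 20.89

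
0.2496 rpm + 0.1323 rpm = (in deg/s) 2.291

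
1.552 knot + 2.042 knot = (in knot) 3.594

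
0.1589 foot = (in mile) 3.009e-05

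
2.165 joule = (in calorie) 0.5174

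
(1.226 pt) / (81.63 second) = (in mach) 1.556e-08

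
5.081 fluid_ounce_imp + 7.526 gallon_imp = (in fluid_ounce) 1162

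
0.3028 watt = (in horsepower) 0.0004061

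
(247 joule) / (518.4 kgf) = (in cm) 4.859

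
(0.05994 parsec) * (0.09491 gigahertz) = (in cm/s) 1.755e+25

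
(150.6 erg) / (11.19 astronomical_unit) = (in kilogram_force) 9.174e-19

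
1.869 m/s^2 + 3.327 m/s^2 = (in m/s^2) 5.196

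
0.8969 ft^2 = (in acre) 2.059e-05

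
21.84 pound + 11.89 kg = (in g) 2.18e+04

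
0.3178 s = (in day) 3.678e-06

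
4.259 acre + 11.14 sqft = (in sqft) 1.855e+05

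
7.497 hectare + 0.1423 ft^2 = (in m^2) 7.497e+04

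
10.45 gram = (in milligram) 1.045e+04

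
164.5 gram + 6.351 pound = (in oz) 107.4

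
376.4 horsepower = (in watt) 2.807e+05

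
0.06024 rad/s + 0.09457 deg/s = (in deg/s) 3.546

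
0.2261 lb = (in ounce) 3.618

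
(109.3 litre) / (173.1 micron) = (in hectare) 0.06314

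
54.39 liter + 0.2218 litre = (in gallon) 14.43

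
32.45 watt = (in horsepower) 0.04352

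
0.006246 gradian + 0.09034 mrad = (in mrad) 0.1885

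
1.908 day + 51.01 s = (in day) 1.909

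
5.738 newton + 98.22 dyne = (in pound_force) 1.29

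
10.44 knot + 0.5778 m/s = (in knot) 11.56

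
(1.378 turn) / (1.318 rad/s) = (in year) 2.083e-07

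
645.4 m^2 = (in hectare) 0.06454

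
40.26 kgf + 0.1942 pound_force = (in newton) 395.7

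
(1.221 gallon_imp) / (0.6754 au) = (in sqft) 5.913e-13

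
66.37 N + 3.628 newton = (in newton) 70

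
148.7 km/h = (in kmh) 148.7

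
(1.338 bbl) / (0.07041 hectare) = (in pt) 0.8564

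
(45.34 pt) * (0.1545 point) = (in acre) 2.154e-10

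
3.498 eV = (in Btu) 5.312e-22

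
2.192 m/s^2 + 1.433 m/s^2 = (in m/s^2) 3.625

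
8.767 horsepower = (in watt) 6538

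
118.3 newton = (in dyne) 1.183e+07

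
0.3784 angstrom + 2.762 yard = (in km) 0.002526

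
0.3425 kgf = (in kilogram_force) 0.3425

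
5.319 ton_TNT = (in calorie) 5.319e+09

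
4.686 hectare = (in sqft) 5.044e+05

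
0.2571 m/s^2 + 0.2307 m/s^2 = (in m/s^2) 0.4878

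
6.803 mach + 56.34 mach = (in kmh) 7.74e+04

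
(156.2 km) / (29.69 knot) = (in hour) 2.841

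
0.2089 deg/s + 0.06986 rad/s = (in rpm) 0.7019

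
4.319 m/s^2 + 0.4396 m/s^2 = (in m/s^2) 4.759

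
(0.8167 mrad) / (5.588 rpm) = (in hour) 3.877e-07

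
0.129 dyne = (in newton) 1.29e-06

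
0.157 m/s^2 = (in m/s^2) 0.157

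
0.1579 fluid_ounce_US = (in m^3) 4.67e-06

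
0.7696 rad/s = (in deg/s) 44.09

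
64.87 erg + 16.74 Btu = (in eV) 1.102e+23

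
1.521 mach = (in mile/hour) 1159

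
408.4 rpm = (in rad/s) 42.77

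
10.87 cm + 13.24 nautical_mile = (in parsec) 7.947e-13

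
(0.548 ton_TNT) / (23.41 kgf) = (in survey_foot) 3.277e+07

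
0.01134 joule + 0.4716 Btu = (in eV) 3.106e+21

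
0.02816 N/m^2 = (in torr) 0.0002112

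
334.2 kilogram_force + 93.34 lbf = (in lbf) 830.1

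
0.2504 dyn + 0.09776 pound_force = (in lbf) 0.09776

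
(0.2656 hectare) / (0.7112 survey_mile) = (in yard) 2.538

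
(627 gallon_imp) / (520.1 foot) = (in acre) 4.443e-06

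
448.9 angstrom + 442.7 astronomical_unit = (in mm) 6.623e+16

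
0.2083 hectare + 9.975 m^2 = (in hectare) 0.2093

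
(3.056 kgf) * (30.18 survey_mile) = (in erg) 1.456e+13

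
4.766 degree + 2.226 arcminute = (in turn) 0.01334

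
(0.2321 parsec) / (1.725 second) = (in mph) 9.287e+15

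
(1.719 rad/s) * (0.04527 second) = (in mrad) 77.82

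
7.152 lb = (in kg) 3.244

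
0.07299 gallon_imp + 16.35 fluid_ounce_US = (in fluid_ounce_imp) 28.7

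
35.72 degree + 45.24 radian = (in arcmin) 1.577e+05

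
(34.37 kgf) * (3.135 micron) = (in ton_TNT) 2.525e-13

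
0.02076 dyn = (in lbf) 4.667e-08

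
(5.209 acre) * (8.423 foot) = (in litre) 5.412e+07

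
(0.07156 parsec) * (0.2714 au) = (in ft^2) 9.65e+26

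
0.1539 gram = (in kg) 0.0001539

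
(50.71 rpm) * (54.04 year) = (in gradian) 5.761e+11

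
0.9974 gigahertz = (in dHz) 9.974e+09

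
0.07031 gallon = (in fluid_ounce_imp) 9.367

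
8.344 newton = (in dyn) 8.344e+05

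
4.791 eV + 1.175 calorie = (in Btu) 0.00466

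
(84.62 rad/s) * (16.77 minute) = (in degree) 4.878e+06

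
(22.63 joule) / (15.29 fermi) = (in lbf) 3.327e+14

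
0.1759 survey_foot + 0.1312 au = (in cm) 1.963e+12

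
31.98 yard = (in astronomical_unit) 1.955e-10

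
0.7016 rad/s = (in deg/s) 40.2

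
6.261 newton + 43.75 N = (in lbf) 11.24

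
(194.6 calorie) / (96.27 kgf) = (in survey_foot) 2.829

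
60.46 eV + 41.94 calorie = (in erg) 1.755e+09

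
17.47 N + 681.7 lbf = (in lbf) 685.6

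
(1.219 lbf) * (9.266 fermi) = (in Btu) 4.762e-17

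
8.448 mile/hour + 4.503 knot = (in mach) 0.01789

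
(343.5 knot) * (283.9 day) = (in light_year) 4.582e-07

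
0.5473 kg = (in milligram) 5.473e+05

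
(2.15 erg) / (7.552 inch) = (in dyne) 0.1121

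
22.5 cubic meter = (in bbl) 141.5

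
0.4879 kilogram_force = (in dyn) 4.785e+05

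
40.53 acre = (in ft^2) 1.765e+06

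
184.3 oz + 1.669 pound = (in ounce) 211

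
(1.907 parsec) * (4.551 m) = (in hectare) 2.678e+13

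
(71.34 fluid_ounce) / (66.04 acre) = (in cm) 7.894e-07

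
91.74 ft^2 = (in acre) 0.002106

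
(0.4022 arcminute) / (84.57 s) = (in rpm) 1.321e-05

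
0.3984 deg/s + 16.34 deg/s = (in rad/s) 0.2921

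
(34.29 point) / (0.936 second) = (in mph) 0.02891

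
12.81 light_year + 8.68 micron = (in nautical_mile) 6.544e+13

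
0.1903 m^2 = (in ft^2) 2.048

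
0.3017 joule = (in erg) 3.017e+06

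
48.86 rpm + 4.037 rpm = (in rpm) 52.9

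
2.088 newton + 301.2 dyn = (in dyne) 2.091e+05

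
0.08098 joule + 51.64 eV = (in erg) 8.098e+05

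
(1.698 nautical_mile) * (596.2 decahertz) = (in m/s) 1.875e+07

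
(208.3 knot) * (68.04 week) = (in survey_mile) 2.74e+06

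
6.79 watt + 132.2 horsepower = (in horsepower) 132.2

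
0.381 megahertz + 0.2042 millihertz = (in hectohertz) 3810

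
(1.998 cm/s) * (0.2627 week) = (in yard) 3472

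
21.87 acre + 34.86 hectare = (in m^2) 4.371e+05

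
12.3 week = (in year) 0.2359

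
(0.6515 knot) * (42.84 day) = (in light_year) 1.311e-10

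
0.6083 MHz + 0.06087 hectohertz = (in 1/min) 3.65e+07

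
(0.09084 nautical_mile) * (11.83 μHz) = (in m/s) 0.00199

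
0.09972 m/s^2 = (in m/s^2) 0.09972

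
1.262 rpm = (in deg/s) 7.572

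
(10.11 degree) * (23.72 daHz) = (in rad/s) 41.85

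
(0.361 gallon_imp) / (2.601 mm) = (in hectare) 6.31e-05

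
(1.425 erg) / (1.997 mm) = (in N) 7.136e-05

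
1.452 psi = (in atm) 0.0988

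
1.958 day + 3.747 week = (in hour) 676.5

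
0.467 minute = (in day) 0.0003243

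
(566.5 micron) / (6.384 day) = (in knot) 1.996e-09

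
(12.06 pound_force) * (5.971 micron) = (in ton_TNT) 7.656e-14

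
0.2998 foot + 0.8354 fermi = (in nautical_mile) 4.934e-05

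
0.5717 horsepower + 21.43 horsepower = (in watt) 1.641e+04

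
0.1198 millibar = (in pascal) 11.98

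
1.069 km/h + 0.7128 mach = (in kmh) 874.8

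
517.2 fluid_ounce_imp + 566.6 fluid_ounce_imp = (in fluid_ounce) 1041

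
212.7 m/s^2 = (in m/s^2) 212.7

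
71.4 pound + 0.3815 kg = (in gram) 3.277e+04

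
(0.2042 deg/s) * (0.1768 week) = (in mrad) 3.811e+05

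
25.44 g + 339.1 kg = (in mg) 3.391e+08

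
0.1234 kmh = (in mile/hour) 0.07668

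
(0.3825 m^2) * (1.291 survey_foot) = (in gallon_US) 39.76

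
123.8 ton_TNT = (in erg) 5.18e+18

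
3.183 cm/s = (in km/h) 0.1146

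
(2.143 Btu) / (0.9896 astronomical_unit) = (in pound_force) 3.433e-09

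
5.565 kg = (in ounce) 196.3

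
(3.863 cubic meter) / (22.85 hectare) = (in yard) 1.849e-05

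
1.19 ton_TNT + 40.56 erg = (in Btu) 4.719e+06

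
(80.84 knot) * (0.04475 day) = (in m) 1.608e+05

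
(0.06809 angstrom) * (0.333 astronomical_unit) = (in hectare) 3.392e-05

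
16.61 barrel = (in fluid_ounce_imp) 9.294e+04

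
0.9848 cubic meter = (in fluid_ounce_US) 3.33e+04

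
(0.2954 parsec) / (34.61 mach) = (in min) 1.289e+10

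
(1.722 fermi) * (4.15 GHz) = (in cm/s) 0.0007146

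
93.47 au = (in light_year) 0.001478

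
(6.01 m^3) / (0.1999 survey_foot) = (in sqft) 1062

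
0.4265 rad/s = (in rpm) 4.073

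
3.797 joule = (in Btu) 0.003599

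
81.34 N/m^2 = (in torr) 0.6101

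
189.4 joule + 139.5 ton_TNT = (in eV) 3.643e+30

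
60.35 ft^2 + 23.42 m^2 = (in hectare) 0.002903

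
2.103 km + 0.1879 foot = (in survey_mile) 1.307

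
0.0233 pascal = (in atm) 2.3e-07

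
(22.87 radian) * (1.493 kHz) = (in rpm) 3.261e+05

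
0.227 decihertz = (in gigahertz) 2.27e-11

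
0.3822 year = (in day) 139.5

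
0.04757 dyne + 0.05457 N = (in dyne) 5457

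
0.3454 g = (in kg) 0.0003454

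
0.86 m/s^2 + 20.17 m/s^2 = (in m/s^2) 21.03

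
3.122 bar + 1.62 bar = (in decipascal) 4.742e+06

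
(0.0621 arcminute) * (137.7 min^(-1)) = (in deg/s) 0.002375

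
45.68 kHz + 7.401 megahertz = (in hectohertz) 7.447e+04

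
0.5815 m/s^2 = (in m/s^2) 0.5815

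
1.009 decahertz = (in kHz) 0.01009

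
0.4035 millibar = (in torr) 0.3026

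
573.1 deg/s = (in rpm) 95.52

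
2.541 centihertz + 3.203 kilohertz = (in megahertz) 0.003203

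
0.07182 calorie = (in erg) 3.005e+06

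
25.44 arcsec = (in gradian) 0.007852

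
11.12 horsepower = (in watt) 8292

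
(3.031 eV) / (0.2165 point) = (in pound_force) 1.429e-15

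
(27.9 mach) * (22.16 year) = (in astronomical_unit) 44.38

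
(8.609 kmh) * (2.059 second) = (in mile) 0.00306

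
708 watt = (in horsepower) 0.9494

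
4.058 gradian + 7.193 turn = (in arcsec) 9.335e+06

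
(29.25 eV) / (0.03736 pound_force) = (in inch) 1.11e-15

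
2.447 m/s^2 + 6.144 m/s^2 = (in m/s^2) 8.591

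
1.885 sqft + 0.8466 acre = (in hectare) 0.3426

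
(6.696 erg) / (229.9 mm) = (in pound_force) 6.548e-07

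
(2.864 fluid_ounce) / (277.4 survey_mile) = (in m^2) 1.897e-10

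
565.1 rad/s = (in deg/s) 3.238e+04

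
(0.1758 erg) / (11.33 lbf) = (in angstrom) 3.488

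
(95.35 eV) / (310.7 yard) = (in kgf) 5.483e-21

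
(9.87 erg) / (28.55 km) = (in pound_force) 7.772e-12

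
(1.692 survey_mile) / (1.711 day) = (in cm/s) 1.842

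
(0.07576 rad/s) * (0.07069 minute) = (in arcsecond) 6.628e+04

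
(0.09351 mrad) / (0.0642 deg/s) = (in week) 1.38e-07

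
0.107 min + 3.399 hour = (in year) 0.0003882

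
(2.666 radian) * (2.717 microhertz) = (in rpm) 6.917e-05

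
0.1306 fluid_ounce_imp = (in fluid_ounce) 0.1255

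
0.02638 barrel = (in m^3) 0.004194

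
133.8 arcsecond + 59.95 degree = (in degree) 59.99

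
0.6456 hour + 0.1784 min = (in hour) 0.6486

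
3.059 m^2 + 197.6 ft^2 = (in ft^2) 230.5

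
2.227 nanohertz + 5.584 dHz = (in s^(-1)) 0.5584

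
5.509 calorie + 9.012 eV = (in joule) 23.05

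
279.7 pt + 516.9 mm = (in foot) 2.02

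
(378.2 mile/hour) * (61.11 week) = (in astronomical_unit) 0.04177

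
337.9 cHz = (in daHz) 0.3379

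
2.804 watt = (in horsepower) 0.00376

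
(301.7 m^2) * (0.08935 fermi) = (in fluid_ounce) 9.115e-10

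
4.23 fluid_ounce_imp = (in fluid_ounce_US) 4.064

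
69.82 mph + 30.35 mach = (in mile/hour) 2.319e+04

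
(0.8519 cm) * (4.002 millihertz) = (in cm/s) 0.003409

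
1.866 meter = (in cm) 186.6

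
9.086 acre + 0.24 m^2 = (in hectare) 3.677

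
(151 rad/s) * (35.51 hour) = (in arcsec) 3.982e+12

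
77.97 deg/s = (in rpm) 13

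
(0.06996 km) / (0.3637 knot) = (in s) 373.9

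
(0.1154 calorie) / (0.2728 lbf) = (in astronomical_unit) 2.66e-12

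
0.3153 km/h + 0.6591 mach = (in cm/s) 2.245e+04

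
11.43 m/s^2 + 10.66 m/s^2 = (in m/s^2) 22.09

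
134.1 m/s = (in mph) 300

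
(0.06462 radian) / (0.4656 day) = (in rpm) 1.534e-05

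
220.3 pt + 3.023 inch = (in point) 438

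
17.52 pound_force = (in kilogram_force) 7.947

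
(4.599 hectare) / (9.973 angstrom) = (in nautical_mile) 2.49e+10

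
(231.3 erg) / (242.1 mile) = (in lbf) 1.335e-11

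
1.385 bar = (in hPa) 1385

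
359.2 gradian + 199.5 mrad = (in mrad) 5842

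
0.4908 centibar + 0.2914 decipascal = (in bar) 0.004908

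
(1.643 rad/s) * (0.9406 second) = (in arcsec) 3.188e+05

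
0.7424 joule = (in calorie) 0.1774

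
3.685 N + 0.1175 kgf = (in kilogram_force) 0.4933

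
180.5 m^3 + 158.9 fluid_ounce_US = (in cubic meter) 180.5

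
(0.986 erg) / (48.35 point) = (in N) 5.781e-06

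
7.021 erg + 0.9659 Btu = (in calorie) 243.6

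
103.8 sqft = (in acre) 0.002383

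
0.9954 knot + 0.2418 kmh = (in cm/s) 57.92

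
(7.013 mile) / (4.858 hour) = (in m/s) 0.6453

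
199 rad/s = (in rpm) 1900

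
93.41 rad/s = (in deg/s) 5352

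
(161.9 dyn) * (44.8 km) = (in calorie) 17.34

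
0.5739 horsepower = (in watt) 428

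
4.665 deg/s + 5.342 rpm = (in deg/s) 36.72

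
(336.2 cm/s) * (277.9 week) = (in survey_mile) 3.511e+05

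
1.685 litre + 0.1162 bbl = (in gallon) 5.326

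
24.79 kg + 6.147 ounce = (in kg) 24.96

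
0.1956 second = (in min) 0.00326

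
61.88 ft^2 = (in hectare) 0.0005749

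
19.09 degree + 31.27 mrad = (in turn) 0.058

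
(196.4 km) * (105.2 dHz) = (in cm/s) 2.066e+08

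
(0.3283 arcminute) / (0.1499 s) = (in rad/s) 0.0006371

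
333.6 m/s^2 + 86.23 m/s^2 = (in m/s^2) 419.8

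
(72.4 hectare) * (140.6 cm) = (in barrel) 6.403e+06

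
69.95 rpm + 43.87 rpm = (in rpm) 113.8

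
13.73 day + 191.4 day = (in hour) 4923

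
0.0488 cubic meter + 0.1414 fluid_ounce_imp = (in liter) 48.8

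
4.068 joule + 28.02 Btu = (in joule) 2.957e+04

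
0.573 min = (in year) 1.09e-06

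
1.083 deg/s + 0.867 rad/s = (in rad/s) 0.8859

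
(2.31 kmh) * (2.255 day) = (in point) 3.544e+08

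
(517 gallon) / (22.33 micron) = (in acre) 21.66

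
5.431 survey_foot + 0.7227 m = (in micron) 2.378e+06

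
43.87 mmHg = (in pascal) 5849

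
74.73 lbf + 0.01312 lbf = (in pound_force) 74.74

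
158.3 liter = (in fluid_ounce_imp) 5571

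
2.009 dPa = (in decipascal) 2.009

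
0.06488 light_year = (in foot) 2.014e+15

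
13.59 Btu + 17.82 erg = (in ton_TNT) 3.427e-06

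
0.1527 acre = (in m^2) 618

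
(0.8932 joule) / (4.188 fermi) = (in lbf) 4.795e+13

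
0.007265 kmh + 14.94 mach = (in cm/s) 5.087e+05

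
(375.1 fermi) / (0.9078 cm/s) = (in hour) 1.148e-14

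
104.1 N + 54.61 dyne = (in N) 104.1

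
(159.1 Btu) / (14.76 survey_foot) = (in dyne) 3.731e+09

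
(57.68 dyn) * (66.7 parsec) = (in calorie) 2.837e+14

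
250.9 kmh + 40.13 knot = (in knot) 175.6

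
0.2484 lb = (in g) 112.7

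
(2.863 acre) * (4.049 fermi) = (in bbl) 2.951e-10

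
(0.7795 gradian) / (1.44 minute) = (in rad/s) 0.0001417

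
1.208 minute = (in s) 72.48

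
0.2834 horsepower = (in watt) 211.3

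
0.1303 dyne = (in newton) 1.303e-06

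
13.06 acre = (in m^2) 5.285e+04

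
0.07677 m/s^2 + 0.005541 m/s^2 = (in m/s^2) 0.08231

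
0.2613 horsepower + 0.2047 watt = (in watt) 195.1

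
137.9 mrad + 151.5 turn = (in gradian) 6.061e+04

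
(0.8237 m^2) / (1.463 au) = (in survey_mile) 2.339e-15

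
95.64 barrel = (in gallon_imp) 3345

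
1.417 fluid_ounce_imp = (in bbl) 0.0002532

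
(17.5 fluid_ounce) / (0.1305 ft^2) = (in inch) 1.681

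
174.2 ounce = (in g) 4938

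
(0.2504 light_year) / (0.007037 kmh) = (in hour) 3.366e+14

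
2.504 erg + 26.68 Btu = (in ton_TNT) 6.728e-06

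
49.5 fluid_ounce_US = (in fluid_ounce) 49.5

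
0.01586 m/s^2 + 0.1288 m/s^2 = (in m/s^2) 0.1447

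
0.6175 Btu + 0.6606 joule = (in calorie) 155.9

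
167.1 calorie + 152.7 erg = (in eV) 4.364e+21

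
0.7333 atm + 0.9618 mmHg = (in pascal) 7.443e+04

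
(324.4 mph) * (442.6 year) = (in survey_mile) 1.258e+09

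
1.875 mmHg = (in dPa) 2500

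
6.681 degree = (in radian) 0.1166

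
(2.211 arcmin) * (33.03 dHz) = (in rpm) 0.02029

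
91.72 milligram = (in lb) 0.0002022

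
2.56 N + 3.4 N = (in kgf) 0.6078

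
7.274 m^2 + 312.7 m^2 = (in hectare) 0.032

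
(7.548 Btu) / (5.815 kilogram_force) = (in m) 139.6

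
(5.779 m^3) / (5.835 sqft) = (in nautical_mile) 0.005756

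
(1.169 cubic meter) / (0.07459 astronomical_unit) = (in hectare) 1.048e-14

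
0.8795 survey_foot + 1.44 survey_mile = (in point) 6.57e+06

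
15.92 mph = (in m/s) 7.117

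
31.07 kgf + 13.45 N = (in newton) 318.1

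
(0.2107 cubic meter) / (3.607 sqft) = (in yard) 0.6876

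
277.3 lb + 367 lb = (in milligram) 2.922e+08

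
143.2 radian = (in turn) 22.79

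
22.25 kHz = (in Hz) 2.225e+04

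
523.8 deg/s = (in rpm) 87.3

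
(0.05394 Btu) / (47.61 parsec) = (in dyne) 3.874e-12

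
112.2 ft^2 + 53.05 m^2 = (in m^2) 63.47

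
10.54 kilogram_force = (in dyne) 1.034e+07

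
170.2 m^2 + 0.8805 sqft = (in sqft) 1833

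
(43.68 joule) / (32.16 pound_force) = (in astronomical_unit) 2.041e-12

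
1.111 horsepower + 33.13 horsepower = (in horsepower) 34.24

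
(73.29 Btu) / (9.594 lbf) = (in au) 1.211e-08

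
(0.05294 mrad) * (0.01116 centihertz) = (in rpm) 5.642e-08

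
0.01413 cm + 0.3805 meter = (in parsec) 1.234e-17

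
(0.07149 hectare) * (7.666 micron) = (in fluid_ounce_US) 185.3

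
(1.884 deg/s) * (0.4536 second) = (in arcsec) 3076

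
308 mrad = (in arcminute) 1059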